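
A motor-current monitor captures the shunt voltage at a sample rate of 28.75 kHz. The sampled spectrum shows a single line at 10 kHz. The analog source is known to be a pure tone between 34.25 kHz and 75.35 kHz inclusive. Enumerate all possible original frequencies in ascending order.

Frequencies that alias to 10 kHz are k·fs ± 10 kHz for integer k ≥ 0.
k=0: 10 kHz.
k=1: 18.75 kHz, 38.75 kHz.
k=2: 47.5 kHz, 67.5 kHz.
k=3: 76.25 kHz, 96.25 kHz.
Within [34.25 kHz, 75.35 kHz]: 38.75 kHz, 47.5 kHz, 67.5 kHz.

38.75 kHz, 47.5 kHz, 67.5 kHz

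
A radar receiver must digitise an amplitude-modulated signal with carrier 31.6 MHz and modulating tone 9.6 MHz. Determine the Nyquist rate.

AM sidebands sit at fc ± fm = 22 MHz and 41.2 MHz.
Highest-frequency component: 41.2 MHz.
Nyquist rate = 2 × 41.2 MHz = 82.4 MHz.

82.4 MHz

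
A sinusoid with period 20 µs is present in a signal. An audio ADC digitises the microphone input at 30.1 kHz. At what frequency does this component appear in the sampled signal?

10.2 kHz

T = 20 µs → f = 1/T = 50 kHz.
50 kHz mod fs = 19.9 kHz.
19.9 kHz > fs/2 = 15.05 kHz, folds to fs − 19.9 kHz = 10.2 kHz.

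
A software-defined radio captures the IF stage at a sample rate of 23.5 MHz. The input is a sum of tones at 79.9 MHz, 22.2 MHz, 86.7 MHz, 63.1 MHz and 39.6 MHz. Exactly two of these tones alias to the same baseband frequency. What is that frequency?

fs/2 = 11.75 MHz.
79.9 MHz mod fs = 9.4 MHz.
9.4 MHz ≤ fs/2 = 11.75 MHz, appears at 9.4 MHz.
22.2 MHz > fs/2 = 11.75 MHz, folds to fs − 22.2 MHz = 1.3 MHz.
86.7 MHz mod fs = 16.2 MHz.
16.2 MHz > fs/2 = 11.75 MHz, folds to fs − 16.2 MHz = 7.3 MHz.
63.1 MHz mod fs = 16.1 MHz.
16.1 MHz > fs/2 = 11.75 MHz, folds to fs − 16.1 MHz = 7.4 MHz.
39.6 MHz mod fs = 16.1 MHz.
16.1 MHz > fs/2 = 11.75 MHz, folds to fs − 16.1 MHz = 7.4 MHz.
39.6 MHz and 63.1 MHz both map to 7.4 MHz.

7.4 MHz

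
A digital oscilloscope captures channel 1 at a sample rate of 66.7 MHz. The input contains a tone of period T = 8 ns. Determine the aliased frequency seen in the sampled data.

8.4 MHz

T = 8 ns → f = 1/T = 125 MHz.
125 MHz mod fs = 58.3 MHz.
58.3 MHz > fs/2 = 33.35 MHz, folds to fs − 58.3 MHz = 8.4 MHz.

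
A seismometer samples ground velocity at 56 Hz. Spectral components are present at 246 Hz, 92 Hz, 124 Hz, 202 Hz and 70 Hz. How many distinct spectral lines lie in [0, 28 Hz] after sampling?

fs/2 = 28 Hz.
246 Hz mod fs = 22 Hz.
22 Hz ≤ fs/2 = 28 Hz, appears at 22 Hz.
92 Hz mod fs = 36 Hz.
36 Hz > fs/2 = 28 Hz, folds to fs − 36 Hz = 20 Hz.
124 Hz mod fs = 12 Hz.
12 Hz ≤ fs/2 = 28 Hz, appears at 12 Hz.
202 Hz mod fs = 34 Hz.
34 Hz > fs/2 = 28 Hz, folds to fs − 34 Hz = 22 Hz.
70 Hz mod fs = 14 Hz.
14 Hz ≤ fs/2 = 28 Hz, appears at 14 Hz.
Distinct values: {12 Hz, 14 Hz, 20 Hz, 22 Hz} → 4.

4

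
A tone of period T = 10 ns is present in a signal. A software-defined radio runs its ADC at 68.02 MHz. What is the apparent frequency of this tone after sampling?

31.98 MHz

T = 10 ns → f = 1/T = 100 MHz.
100 MHz mod fs = 31.98 MHz.
31.98 MHz ≤ fs/2 = 34.01 MHz, appears at 31.98 MHz.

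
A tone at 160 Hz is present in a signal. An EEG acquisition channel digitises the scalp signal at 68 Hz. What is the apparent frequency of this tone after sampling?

24 Hz

160 Hz mod fs = 24 Hz.
24 Hz ≤ fs/2 = 34 Hz, appears at 24 Hz.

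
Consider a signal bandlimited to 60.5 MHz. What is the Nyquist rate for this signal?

Nyquist rate = 2 × 60.5 MHz = 121 MHz.

121 MHz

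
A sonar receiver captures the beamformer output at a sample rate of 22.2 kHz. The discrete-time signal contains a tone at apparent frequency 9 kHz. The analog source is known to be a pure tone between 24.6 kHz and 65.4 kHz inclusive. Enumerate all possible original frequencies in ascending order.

31.2 kHz, 35.4 kHz, 53.4 kHz, 57.6 kHz

Frequencies that alias to 9 kHz are k·fs ± 9 kHz for integer k ≥ 0.
k=0: 9 kHz.
k=1: 13.2 kHz, 31.2 kHz.
k=2: 35.4 kHz, 53.4 kHz.
k=3: 57.6 kHz, 75.6 kHz.
k=4: 79.8 kHz, 97.8 kHz.
Within [24.6 kHz, 65.4 kHz]: 31.2 kHz, 35.4 kHz, 53.4 kHz, 57.6 kHz.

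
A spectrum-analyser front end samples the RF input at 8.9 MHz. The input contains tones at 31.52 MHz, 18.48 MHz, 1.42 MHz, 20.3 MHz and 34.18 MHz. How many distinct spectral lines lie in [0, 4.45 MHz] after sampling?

4

fs/2 = 4.45 MHz.
31.52 MHz mod fs = 4.82 MHz.
4.82 MHz > fs/2 = 4.45 MHz, folds to fs − 4.82 MHz = 4.08 MHz.
18.48 MHz mod fs = 0.68 MHz.
0.68 MHz ≤ fs/2 = 4.45 MHz, appears at 0.68 MHz.
1.42 MHz ≤ fs/2 = 4.45 MHz, passes unchanged.
20.3 MHz mod fs = 2.5 MHz.
2.5 MHz ≤ fs/2 = 4.45 MHz, appears at 2.5 MHz.
34.18 MHz mod fs = 7.48 MHz.
7.48 MHz > fs/2 = 4.45 MHz, folds to fs − 7.48 MHz = 1.42 MHz.
Distinct values: {0.68 MHz, 1.42 MHz, 2.5 MHz, 4.08 MHz} → 4.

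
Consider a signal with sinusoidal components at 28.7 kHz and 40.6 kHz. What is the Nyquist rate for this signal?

81.2 kHz

Highest-frequency component: 40.6 kHz.
Nyquist rate = 2 × 40.6 kHz = 81.2 kHz.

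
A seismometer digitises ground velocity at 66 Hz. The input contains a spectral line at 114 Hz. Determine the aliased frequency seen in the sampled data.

114 Hz mod fs = 48 Hz.
48 Hz > fs/2 = 33 Hz, folds to fs − 48 Hz = 18 Hz.

18 Hz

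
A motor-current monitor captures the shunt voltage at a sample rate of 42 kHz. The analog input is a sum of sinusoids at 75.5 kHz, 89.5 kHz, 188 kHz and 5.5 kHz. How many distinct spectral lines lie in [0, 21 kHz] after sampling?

fs/2 = 21 kHz.
75.5 kHz mod fs = 33.5 kHz.
33.5 kHz > fs/2 = 21 kHz, folds to fs − 33.5 kHz = 8.5 kHz.
89.5 kHz mod fs = 5.5 kHz.
5.5 kHz ≤ fs/2 = 21 kHz, appears at 5.5 kHz.
188 kHz mod fs = 20 kHz.
20 kHz ≤ fs/2 = 21 kHz, appears at 20 kHz.
5.5 kHz ≤ fs/2 = 21 kHz, passes unchanged.
Distinct values: {5.5 kHz, 8.5 kHz, 20 kHz} → 3.

3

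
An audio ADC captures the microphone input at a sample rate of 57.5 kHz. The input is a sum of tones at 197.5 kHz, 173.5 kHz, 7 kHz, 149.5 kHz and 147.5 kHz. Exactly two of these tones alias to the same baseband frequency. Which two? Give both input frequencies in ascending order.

147.5 kHz, 197.5 kHz

fs/2 = 28.75 kHz.
197.5 kHz mod fs = 25 kHz.
25 kHz ≤ fs/2 = 28.75 kHz, appears at 25 kHz.
173.5 kHz mod fs = 1 kHz.
1 kHz ≤ fs/2 = 28.75 kHz, appears at 1 kHz.
7 kHz ≤ fs/2 = 28.75 kHz, passes unchanged.
149.5 kHz mod fs = 34.5 kHz.
34.5 kHz > fs/2 = 28.75 kHz, folds to fs − 34.5 kHz = 23 kHz.
147.5 kHz mod fs = 32.5 kHz.
32.5 kHz > fs/2 = 28.75 kHz, folds to fs − 32.5 kHz = 25 kHz.
147.5 kHz and 197.5 kHz both map to 25 kHz.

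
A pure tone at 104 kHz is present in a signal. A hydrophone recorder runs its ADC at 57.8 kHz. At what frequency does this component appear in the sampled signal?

104 kHz mod fs = 46.2 kHz.
46.2 kHz > fs/2 = 28.9 kHz, folds to fs − 46.2 kHz = 11.6 kHz.

11.6 kHz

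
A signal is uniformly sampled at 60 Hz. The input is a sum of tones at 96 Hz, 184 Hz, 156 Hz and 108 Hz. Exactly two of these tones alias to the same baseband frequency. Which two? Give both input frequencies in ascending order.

96 Hz, 156 Hz

fs/2 = 30 Hz.
96 Hz mod fs = 36 Hz.
36 Hz > fs/2 = 30 Hz, folds to fs − 36 Hz = 24 Hz.
184 Hz mod fs = 4 Hz.
4 Hz ≤ fs/2 = 30 Hz, appears at 4 Hz.
156 Hz mod fs = 36 Hz.
36 Hz > fs/2 = 30 Hz, folds to fs − 36 Hz = 24 Hz.
108 Hz mod fs = 48 Hz.
48 Hz > fs/2 = 30 Hz, folds to fs − 48 Hz = 12 Hz.
96 Hz and 156 Hz both map to 24 Hz.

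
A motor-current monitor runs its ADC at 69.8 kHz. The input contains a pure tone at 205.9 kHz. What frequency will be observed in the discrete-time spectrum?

205.9 kHz mod fs = 66.3 kHz.
66.3 kHz > fs/2 = 34.9 kHz, folds to fs − 66.3 kHz = 3.5 kHz.

3.5 kHz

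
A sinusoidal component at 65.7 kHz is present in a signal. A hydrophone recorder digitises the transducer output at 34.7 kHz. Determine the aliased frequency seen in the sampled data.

3.7 kHz

65.7 kHz mod fs = 31 kHz.
31 kHz > fs/2 = 17.35 kHz, folds to fs − 31 kHz = 3.7 kHz.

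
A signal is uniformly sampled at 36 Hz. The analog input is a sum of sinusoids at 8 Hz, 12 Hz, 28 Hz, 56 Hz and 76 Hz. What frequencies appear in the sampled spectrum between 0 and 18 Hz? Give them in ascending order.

fs/2 = 18 Hz.
8 Hz ≤ fs/2 = 18 Hz, passes unchanged.
12 Hz ≤ fs/2 = 18 Hz, passes unchanged.
28 Hz > fs/2 = 18 Hz, folds to fs − 28 Hz = 8 Hz.
56 Hz mod fs = 20 Hz.
20 Hz > fs/2 = 18 Hz, folds to fs − 20 Hz = 16 Hz.
76 Hz mod fs = 4 Hz.
4 Hz ≤ fs/2 = 18 Hz, appears at 4 Hz.
Distinct values: {4 Hz, 8 Hz, 12 Hz, 16 Hz}.

4 Hz, 8 Hz, 12 Hz, 16 Hz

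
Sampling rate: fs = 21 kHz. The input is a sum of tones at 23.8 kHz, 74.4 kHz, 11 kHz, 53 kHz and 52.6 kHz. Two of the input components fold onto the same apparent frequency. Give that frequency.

10 kHz

fs/2 = 10.5 kHz.
23.8 kHz mod fs = 2.8 kHz.
2.8 kHz ≤ fs/2 = 10.5 kHz, appears at 2.8 kHz.
74.4 kHz mod fs = 11.4 kHz.
11.4 kHz > fs/2 = 10.5 kHz, folds to fs − 11.4 kHz = 9.6 kHz.
11 kHz > fs/2 = 10.5 kHz, folds to fs − 11 kHz = 10 kHz.
53 kHz mod fs = 11 kHz.
11 kHz > fs/2 = 10.5 kHz, folds to fs − 11 kHz = 10 kHz.
52.6 kHz mod fs = 10.6 kHz.
10.6 kHz > fs/2 = 10.5 kHz, folds to fs − 10.6 kHz = 10.4 kHz.
11 kHz and 53 kHz both map to 10 kHz.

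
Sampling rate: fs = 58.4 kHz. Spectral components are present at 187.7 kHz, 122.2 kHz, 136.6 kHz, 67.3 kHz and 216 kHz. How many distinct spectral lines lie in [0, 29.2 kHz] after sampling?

5

fs/2 = 29.2 kHz.
187.7 kHz mod fs = 12.5 kHz.
12.5 kHz ≤ fs/2 = 29.2 kHz, appears at 12.5 kHz.
122.2 kHz mod fs = 5.4 kHz.
5.4 kHz ≤ fs/2 = 29.2 kHz, appears at 5.4 kHz.
136.6 kHz mod fs = 19.8 kHz.
19.8 kHz ≤ fs/2 = 29.2 kHz, appears at 19.8 kHz.
67.3 kHz mod fs = 8.9 kHz.
8.9 kHz ≤ fs/2 = 29.2 kHz, appears at 8.9 kHz.
216 kHz mod fs = 40.8 kHz.
40.8 kHz > fs/2 = 29.2 kHz, folds to fs − 40.8 kHz = 17.6 kHz.
Distinct values: {5.4 kHz, 8.9 kHz, 12.5 kHz, 17.6 kHz, 19.8 kHz} → 5.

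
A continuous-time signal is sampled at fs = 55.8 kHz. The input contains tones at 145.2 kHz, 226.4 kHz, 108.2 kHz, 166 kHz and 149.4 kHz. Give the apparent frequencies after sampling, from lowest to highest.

fs/2 = 27.9 kHz.
145.2 kHz mod fs = 33.6 kHz.
33.6 kHz > fs/2 = 27.9 kHz, folds to fs − 33.6 kHz = 22.2 kHz.
226.4 kHz mod fs = 3.2 kHz.
3.2 kHz ≤ fs/2 = 27.9 kHz, appears at 3.2 kHz.
108.2 kHz mod fs = 52.4 kHz.
52.4 kHz > fs/2 = 27.9 kHz, folds to fs − 52.4 kHz = 3.4 kHz.
166 kHz mod fs = 54.4 kHz.
54.4 kHz > fs/2 = 27.9 kHz, folds to fs − 54.4 kHz = 1.4 kHz.
149.4 kHz mod fs = 37.8 kHz.
37.8 kHz > fs/2 = 27.9 kHz, folds to fs − 37.8 kHz = 18 kHz.
Distinct values: {1.4 kHz, 3.2 kHz, 3.4 kHz, 18 kHz, 22.2 kHz}.

1.4 kHz, 3.2 kHz, 3.4 kHz, 18 kHz, 22.2 kHz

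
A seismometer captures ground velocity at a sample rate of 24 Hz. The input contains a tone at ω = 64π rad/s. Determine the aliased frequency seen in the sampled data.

8 Hz

ω = 64π rad/s → f = ω/(2π) = 32 Hz.
32 Hz mod fs = 8 Hz.
8 Hz ≤ fs/2 = 12 Hz, appears at 8 Hz.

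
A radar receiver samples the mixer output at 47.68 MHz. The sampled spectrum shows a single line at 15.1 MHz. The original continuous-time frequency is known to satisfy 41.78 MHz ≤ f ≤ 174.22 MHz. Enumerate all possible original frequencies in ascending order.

Frequencies that alias to 15.1 MHz are k·fs ± 15.1 MHz for integer k ≥ 0.
k=0: 15.1 MHz.
k=1: 32.58 MHz, 62.78 MHz.
k=2: 80.26 MHz, 110.46 MHz.
k=3: 127.94 MHz, 158.14 MHz.
k=4: 175.62 MHz, 205.82 MHz.
Within [41.78 MHz, 174.22 MHz]: 62.78 MHz, 80.26 MHz, 110.46 MHz, 127.94 MHz, 158.14 MHz.

62.78 MHz, 80.26 MHz, 110.46 MHz, 127.94 MHz, 158.14 MHz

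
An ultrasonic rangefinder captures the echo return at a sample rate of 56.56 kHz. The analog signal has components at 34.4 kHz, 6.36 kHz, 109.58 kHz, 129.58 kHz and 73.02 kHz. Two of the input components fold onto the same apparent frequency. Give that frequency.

16.46 kHz

fs/2 = 28.28 kHz.
34.4 kHz > fs/2 = 28.28 kHz, folds to fs − 34.4 kHz = 22.16 kHz.
6.36 kHz ≤ fs/2 = 28.28 kHz, passes unchanged.
109.58 kHz mod fs = 53.02 kHz.
53.02 kHz > fs/2 = 28.28 kHz, folds to fs − 53.02 kHz = 3.54 kHz.
129.58 kHz mod fs = 16.46 kHz.
16.46 kHz ≤ fs/2 = 28.28 kHz, appears at 16.46 kHz.
73.02 kHz mod fs = 16.46 kHz.
16.46 kHz ≤ fs/2 = 28.28 kHz, appears at 16.46 kHz.
73.02 kHz and 129.58 kHz both map to 16.46 kHz.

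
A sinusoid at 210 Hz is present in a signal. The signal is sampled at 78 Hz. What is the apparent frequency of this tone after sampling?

24 Hz

210 Hz mod fs = 54 Hz.
54 Hz > fs/2 = 39 Hz, folds to fs − 54 Hz = 24 Hz.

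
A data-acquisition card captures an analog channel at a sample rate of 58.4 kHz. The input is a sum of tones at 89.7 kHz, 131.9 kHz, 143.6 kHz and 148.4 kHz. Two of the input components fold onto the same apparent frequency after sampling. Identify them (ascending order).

fs/2 = 29.2 kHz.
89.7 kHz mod fs = 31.3 kHz.
31.3 kHz > fs/2 = 29.2 kHz, folds to fs − 31.3 kHz = 27.1 kHz.
131.9 kHz mod fs = 15.1 kHz.
15.1 kHz ≤ fs/2 = 29.2 kHz, appears at 15.1 kHz.
143.6 kHz mod fs = 26.8 kHz.
26.8 kHz ≤ fs/2 = 29.2 kHz, appears at 26.8 kHz.
148.4 kHz mod fs = 31.6 kHz.
31.6 kHz > fs/2 = 29.2 kHz, folds to fs − 31.6 kHz = 26.8 kHz.
143.6 kHz and 148.4 kHz both map to 26.8 kHz.

143.6 kHz, 148.4 kHz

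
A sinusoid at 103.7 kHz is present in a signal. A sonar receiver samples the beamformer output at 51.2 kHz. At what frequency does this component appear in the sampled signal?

103.7 kHz mod fs = 1.3 kHz.
1.3 kHz ≤ fs/2 = 25.6 kHz, appears at 1.3 kHz.

1.3 kHz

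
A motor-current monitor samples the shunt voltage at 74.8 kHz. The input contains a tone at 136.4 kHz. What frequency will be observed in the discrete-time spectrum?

13.2 kHz

136.4 kHz mod fs = 61.6 kHz.
61.6 kHz > fs/2 = 37.4 kHz, folds to fs − 61.6 kHz = 13.2 kHz.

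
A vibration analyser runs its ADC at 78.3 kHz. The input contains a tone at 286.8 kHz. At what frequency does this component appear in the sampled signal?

26.4 kHz

286.8 kHz mod fs = 51.9 kHz.
51.9 kHz > fs/2 = 39.15 kHz, folds to fs − 51.9 kHz = 26.4 kHz.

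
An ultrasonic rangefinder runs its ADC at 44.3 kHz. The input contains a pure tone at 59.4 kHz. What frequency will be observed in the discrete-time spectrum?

15.1 kHz

59.4 kHz mod fs = 15.1 kHz.
15.1 kHz ≤ fs/2 = 22.15 kHz, appears at 15.1 kHz.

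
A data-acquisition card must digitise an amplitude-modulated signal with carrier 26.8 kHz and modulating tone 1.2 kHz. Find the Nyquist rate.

AM sidebands sit at fc ± fm = 25.6 kHz and 28 kHz.
Highest-frequency component: 28 kHz.
Nyquist rate = 2 × 28 kHz = 56 kHz.

56 kHz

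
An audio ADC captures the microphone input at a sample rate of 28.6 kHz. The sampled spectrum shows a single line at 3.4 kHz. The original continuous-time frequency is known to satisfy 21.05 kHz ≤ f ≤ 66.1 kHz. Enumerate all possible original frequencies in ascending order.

Frequencies that alias to 3.4 kHz are k·fs ± 3.4 kHz for integer k ≥ 0.
k=0: 3.4 kHz.
k=1: 25.2 kHz, 32 kHz.
k=2: 53.8 kHz, 60.6 kHz.
k=3: 82.4 kHz, 89.2 kHz.
Within [21.05 kHz, 66.1 kHz]: 25.2 kHz, 32 kHz, 53.8 kHz, 60.6 kHz.

25.2 kHz, 32 kHz, 53.8 kHz, 60.6 kHz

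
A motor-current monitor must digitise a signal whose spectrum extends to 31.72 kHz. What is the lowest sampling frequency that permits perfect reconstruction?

63.44 kHz

Nyquist rate = 2 × 31.72 kHz = 63.44 kHz.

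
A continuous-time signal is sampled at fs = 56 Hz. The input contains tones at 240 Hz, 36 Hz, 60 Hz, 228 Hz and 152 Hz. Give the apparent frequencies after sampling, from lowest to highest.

fs/2 = 28 Hz.
240 Hz mod fs = 16 Hz.
16 Hz ≤ fs/2 = 28 Hz, appears at 16 Hz.
36 Hz > fs/2 = 28 Hz, folds to fs − 36 Hz = 20 Hz.
60 Hz mod fs = 4 Hz.
4 Hz ≤ fs/2 = 28 Hz, appears at 4 Hz.
228 Hz mod fs = 4 Hz.
4 Hz ≤ fs/2 = 28 Hz, appears at 4 Hz.
152 Hz mod fs = 40 Hz.
40 Hz > fs/2 = 28 Hz, folds to fs − 40 Hz = 16 Hz.
Distinct values: {4 Hz, 16 Hz, 20 Hz}.

4 Hz, 16 Hz, 20 Hz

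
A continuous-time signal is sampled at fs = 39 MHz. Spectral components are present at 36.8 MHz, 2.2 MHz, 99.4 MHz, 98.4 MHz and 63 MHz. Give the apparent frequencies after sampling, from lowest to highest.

2.2 MHz, 15 MHz, 17.6 MHz, 18.6 MHz

fs/2 = 19.5 MHz.
36.8 MHz > fs/2 = 19.5 MHz, folds to fs − 36.8 MHz = 2.2 MHz.
2.2 MHz ≤ fs/2 = 19.5 MHz, passes unchanged.
99.4 MHz mod fs = 21.4 MHz.
21.4 MHz > fs/2 = 19.5 MHz, folds to fs − 21.4 MHz = 17.6 MHz.
98.4 MHz mod fs = 20.4 MHz.
20.4 MHz > fs/2 = 19.5 MHz, folds to fs − 20.4 MHz = 18.6 MHz.
63 MHz mod fs = 24 MHz.
24 MHz > fs/2 = 19.5 MHz, folds to fs − 24 MHz = 15 MHz.
Distinct values: {2.2 MHz, 15 MHz, 17.6 MHz, 18.6 MHz}.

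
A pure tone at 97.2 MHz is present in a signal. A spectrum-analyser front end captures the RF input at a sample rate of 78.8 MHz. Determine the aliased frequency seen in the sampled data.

97.2 MHz mod fs = 18.4 MHz.
18.4 MHz ≤ fs/2 = 39.4 MHz, appears at 18.4 MHz.

18.4 MHz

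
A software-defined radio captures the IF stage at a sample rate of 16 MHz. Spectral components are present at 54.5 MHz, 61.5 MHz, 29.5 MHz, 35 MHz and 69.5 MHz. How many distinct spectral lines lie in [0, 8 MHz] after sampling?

4

fs/2 = 8 MHz.
54.5 MHz mod fs = 6.5 MHz.
6.5 MHz ≤ fs/2 = 8 MHz, appears at 6.5 MHz.
61.5 MHz mod fs = 13.5 MHz.
13.5 MHz > fs/2 = 8 MHz, folds to fs − 13.5 MHz = 2.5 MHz.
29.5 MHz mod fs = 13.5 MHz.
13.5 MHz > fs/2 = 8 MHz, folds to fs − 13.5 MHz = 2.5 MHz.
35 MHz mod fs = 3 MHz.
3 MHz ≤ fs/2 = 8 MHz, appears at 3 MHz.
69.5 MHz mod fs = 5.5 MHz.
5.5 MHz ≤ fs/2 = 8 MHz, appears at 5.5 MHz.
Distinct values: {2.5 MHz, 3 MHz, 5.5 MHz, 6.5 MHz} → 4.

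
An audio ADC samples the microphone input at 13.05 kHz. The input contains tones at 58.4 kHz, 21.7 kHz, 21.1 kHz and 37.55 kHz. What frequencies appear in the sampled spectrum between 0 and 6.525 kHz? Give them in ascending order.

1.6 kHz, 4.4 kHz, 5 kHz, 6.2 kHz

fs/2 = 6.525 kHz.
58.4 kHz mod fs = 6.2 kHz.
6.2 kHz ≤ fs/2 = 6.525 kHz, appears at 6.2 kHz.
21.7 kHz mod fs = 8.65 kHz.
8.65 kHz > fs/2 = 6.525 kHz, folds to fs − 8.65 kHz = 4.4 kHz.
21.1 kHz mod fs = 8.05 kHz.
8.05 kHz > fs/2 = 6.525 kHz, folds to fs − 8.05 kHz = 5 kHz.
37.55 kHz mod fs = 11.45 kHz.
11.45 kHz > fs/2 = 6.525 kHz, folds to fs − 11.45 kHz = 1.6 kHz.
Distinct values: {1.6 kHz, 4.4 kHz, 5 kHz, 6.2 kHz}.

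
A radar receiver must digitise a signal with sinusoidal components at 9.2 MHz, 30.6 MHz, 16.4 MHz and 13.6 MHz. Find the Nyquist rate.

Highest-frequency component: 30.6 MHz.
Nyquist rate = 2 × 30.6 MHz = 61.2 MHz.

61.2 MHz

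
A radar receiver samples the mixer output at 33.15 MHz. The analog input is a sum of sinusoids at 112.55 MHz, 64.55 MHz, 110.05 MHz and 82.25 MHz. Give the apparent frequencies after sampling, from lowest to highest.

1.75 MHz, 10.6 MHz, 13.1 MHz, 15.95 MHz

fs/2 = 16.575 MHz.
112.55 MHz mod fs = 13.1 MHz.
13.1 MHz ≤ fs/2 = 16.575 MHz, appears at 13.1 MHz.
64.55 MHz mod fs = 31.4 MHz.
31.4 MHz > fs/2 = 16.575 MHz, folds to fs − 31.4 MHz = 1.75 MHz.
110.05 MHz mod fs = 10.6 MHz.
10.6 MHz ≤ fs/2 = 16.575 MHz, appears at 10.6 MHz.
82.25 MHz mod fs = 15.95 MHz.
15.95 MHz ≤ fs/2 = 16.575 MHz, appears at 15.95 MHz.
Distinct values: {1.75 MHz, 10.6 MHz, 13.1 MHz, 15.95 MHz}.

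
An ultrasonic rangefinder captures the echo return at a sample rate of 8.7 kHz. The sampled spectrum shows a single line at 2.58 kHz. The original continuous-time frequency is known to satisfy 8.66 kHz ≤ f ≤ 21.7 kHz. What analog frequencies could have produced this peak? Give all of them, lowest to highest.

Frequencies that alias to 2.58 kHz are k·fs ± 2.58 kHz for integer k ≥ 0.
k=0: 2.58 kHz.
k=1: 6.12 kHz, 11.28 kHz.
k=2: 14.82 kHz, 19.98 kHz.
k=3: 23.52 kHz, 28.68 kHz.
Within [8.66 kHz, 21.7 kHz]: 11.28 kHz, 14.82 kHz, 19.98 kHz.

11.28 kHz, 14.82 kHz, 19.98 kHz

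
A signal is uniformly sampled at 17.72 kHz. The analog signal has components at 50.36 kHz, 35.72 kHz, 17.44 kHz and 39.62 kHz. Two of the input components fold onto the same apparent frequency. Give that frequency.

0.28 kHz

fs/2 = 8.86 kHz.
50.36 kHz mod fs = 14.92 kHz.
14.92 kHz > fs/2 = 8.86 kHz, folds to fs − 14.92 kHz = 2.8 kHz.
35.72 kHz mod fs = 0.28 kHz.
0.28 kHz ≤ fs/2 = 8.86 kHz, appears at 0.28 kHz.
17.44 kHz > fs/2 = 8.86 kHz, folds to fs − 17.44 kHz = 0.28 kHz.
39.62 kHz mod fs = 4.18 kHz.
4.18 kHz ≤ fs/2 = 8.86 kHz, appears at 4.18 kHz.
17.44 kHz and 35.72 kHz both map to 0.28 kHz.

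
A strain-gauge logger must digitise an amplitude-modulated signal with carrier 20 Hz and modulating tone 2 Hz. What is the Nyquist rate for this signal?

AM sidebands sit at fc ± fm = 18 Hz and 22 Hz.
Highest-frequency component: 22 Hz.
Nyquist rate = 2 × 22 Hz = 44 Hz.

44 Hz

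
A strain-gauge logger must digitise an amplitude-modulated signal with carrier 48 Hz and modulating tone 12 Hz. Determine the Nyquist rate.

AM sidebands sit at fc ± fm = 36 Hz and 60 Hz.
Highest-frequency component: 60 Hz.
Nyquist rate = 2 × 60 Hz = 120 Hz.

120 Hz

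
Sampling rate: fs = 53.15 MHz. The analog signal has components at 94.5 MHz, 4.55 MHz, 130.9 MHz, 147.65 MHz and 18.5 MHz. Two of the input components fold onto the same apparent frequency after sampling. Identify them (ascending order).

94.5 MHz, 147.65 MHz

fs/2 = 26.575 MHz.
94.5 MHz mod fs = 41.35 MHz.
41.35 MHz > fs/2 = 26.575 MHz, folds to fs − 41.35 MHz = 11.8 MHz.
4.55 MHz ≤ fs/2 = 26.575 MHz, passes unchanged.
130.9 MHz mod fs = 24.6 MHz.
24.6 MHz ≤ fs/2 = 26.575 MHz, appears at 24.6 MHz.
147.65 MHz mod fs = 41.35 MHz.
41.35 MHz > fs/2 = 26.575 MHz, folds to fs − 41.35 MHz = 11.8 MHz.
18.5 MHz ≤ fs/2 = 26.575 MHz, passes unchanged.
94.5 MHz and 147.65 MHz both map to 11.8 MHz.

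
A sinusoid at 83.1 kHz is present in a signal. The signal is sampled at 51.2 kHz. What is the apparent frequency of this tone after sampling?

19.3 kHz

83.1 kHz mod fs = 31.9 kHz.
31.9 kHz > fs/2 = 25.6 kHz, folds to fs − 31.9 kHz = 19.3 kHz.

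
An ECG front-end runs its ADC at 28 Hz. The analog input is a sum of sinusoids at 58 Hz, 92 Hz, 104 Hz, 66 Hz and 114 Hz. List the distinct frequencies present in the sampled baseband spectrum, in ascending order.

2 Hz, 8 Hz, 10 Hz

fs/2 = 14 Hz.
58 Hz mod fs = 2 Hz.
2 Hz ≤ fs/2 = 14 Hz, appears at 2 Hz.
92 Hz mod fs = 8 Hz.
8 Hz ≤ fs/2 = 14 Hz, appears at 8 Hz.
104 Hz mod fs = 20 Hz.
20 Hz > fs/2 = 14 Hz, folds to fs − 20 Hz = 8 Hz.
66 Hz mod fs = 10 Hz.
10 Hz ≤ fs/2 = 14 Hz, appears at 10 Hz.
114 Hz mod fs = 2 Hz.
2 Hz ≤ fs/2 = 14 Hz, appears at 2 Hz.
Distinct values: {2 Hz, 8 Hz, 10 Hz}.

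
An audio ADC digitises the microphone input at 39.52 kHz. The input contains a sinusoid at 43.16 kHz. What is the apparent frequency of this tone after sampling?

43.16 kHz mod fs = 3.64 kHz.
3.64 kHz ≤ fs/2 = 19.76 kHz, appears at 3.64 kHz.

3.64 kHz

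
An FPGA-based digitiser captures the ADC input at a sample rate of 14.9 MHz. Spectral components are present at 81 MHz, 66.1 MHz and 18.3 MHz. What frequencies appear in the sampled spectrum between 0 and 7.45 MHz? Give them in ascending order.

fs/2 = 7.45 MHz.
81 MHz mod fs = 6.5 MHz.
6.5 MHz ≤ fs/2 = 7.45 MHz, appears at 6.5 MHz.
66.1 MHz mod fs = 6.5 MHz.
6.5 MHz ≤ fs/2 = 7.45 MHz, appears at 6.5 MHz.
18.3 MHz mod fs = 3.4 MHz.
3.4 MHz ≤ fs/2 = 7.45 MHz, appears at 3.4 MHz.
Distinct values: {3.4 MHz, 6.5 MHz}.

3.4 MHz, 6.5 MHz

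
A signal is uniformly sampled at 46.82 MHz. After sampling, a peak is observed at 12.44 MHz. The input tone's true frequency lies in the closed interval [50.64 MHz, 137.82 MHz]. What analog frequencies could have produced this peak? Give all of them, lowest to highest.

59.26 MHz, 81.2 MHz, 106.08 MHz, 128.02 MHz

Frequencies that alias to 12.44 MHz are k·fs ± 12.44 MHz for integer k ≥ 0.
k=0: 12.44 MHz.
k=1: 34.38 MHz, 59.26 MHz.
k=2: 81.2 MHz, 106.08 MHz.
k=3: 128.02 MHz, 152.9 MHz.
k=4: 174.84 MHz, 199.72 MHz.
Within [50.64 MHz, 137.82 MHz]: 59.26 MHz, 81.2 MHz, 106.08 MHz, 128.02 MHz.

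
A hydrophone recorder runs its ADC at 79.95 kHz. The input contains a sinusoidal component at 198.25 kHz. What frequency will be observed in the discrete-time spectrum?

38.35 kHz

198.25 kHz mod fs = 38.35 kHz.
38.35 kHz ≤ fs/2 = 39.975 kHz, appears at 38.35 kHz.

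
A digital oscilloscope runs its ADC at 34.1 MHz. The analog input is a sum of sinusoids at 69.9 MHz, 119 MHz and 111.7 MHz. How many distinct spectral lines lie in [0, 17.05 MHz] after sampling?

3

fs/2 = 17.05 MHz.
69.9 MHz mod fs = 1.7 MHz.
1.7 MHz ≤ fs/2 = 17.05 MHz, appears at 1.7 MHz.
119 MHz mod fs = 16.7 MHz.
16.7 MHz ≤ fs/2 = 17.05 MHz, appears at 16.7 MHz.
111.7 MHz mod fs = 9.4 MHz.
9.4 MHz ≤ fs/2 = 17.05 MHz, appears at 9.4 MHz.
Distinct values: {1.7 MHz, 9.4 MHz, 16.7 MHz} → 3.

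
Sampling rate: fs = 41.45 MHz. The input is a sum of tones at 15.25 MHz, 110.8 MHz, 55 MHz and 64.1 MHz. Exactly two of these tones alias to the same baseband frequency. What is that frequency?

13.55 MHz

fs/2 = 20.725 MHz.
15.25 MHz ≤ fs/2 = 20.725 MHz, passes unchanged.
110.8 MHz mod fs = 27.9 MHz.
27.9 MHz > fs/2 = 20.725 MHz, folds to fs − 27.9 MHz = 13.55 MHz.
55 MHz mod fs = 13.55 MHz.
13.55 MHz ≤ fs/2 = 20.725 MHz, appears at 13.55 MHz.
64.1 MHz mod fs = 22.65 MHz.
22.65 MHz > fs/2 = 20.725 MHz, folds to fs − 22.65 MHz = 18.8 MHz.
55 MHz and 110.8 MHz both map to 13.55 MHz.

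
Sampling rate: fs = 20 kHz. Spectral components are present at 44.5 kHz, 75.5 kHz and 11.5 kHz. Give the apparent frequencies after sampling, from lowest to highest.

fs/2 = 10 kHz.
44.5 kHz mod fs = 4.5 kHz.
4.5 kHz ≤ fs/2 = 10 kHz, appears at 4.5 kHz.
75.5 kHz mod fs = 15.5 kHz.
15.5 kHz > fs/2 = 10 kHz, folds to fs − 15.5 kHz = 4.5 kHz.
11.5 kHz > fs/2 = 10 kHz, folds to fs − 11.5 kHz = 8.5 kHz.
Distinct values: {4.5 kHz, 8.5 kHz}.

4.5 kHz, 8.5 kHz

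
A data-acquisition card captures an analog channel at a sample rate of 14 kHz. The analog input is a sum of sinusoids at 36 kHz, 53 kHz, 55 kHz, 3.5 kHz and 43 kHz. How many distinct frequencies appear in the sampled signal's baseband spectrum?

4

fs/2 = 7 kHz.
36 kHz mod fs = 8 kHz.
8 kHz > fs/2 = 7 kHz, folds to fs − 8 kHz = 6 kHz.
53 kHz mod fs = 11 kHz.
11 kHz > fs/2 = 7 kHz, folds to fs − 11 kHz = 3 kHz.
55 kHz mod fs = 13 kHz.
13 kHz > fs/2 = 7 kHz, folds to fs − 13 kHz = 1 kHz.
3.5 kHz ≤ fs/2 = 7 kHz, passes unchanged.
43 kHz mod fs = 1 kHz.
1 kHz ≤ fs/2 = 7 kHz, appears at 1 kHz.
Distinct values: {1 kHz, 3 kHz, 3.5 kHz, 6 kHz} → 4.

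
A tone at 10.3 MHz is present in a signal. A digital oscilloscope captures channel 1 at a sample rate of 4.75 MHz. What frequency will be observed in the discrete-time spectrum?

10.3 MHz mod fs = 0.8 MHz.
0.8 MHz ≤ fs/2 = 2.375 MHz, appears at 0.8 MHz.

0.8 MHz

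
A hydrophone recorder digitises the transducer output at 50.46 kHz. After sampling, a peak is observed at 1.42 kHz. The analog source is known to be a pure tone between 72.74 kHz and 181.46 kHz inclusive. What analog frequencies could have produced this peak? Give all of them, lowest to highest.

Frequencies that alias to 1.42 kHz are k·fs ± 1.42 kHz for integer k ≥ 0.
k=0: 1.42 kHz.
k=1: 49.04 kHz, 51.88 kHz.
k=2: 99.5 kHz, 102.34 kHz.
k=3: 149.96 kHz, 152.8 kHz.
k=4: 200.42 kHz, 203.26 kHz.
Within [72.74 kHz, 181.46 kHz]: 99.5 kHz, 102.34 kHz, 149.96 kHz, 152.8 kHz.

99.5 kHz, 102.34 kHz, 149.96 kHz, 152.8 kHz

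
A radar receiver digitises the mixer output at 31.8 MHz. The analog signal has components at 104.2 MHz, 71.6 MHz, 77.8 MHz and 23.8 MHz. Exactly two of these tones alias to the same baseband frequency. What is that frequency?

fs/2 = 15.9 MHz.
104.2 MHz mod fs = 8.8 MHz.
8.8 MHz ≤ fs/2 = 15.9 MHz, appears at 8.8 MHz.
71.6 MHz mod fs = 8 MHz.
8 MHz ≤ fs/2 = 15.9 MHz, appears at 8 MHz.
77.8 MHz mod fs = 14.2 MHz.
14.2 MHz ≤ fs/2 = 15.9 MHz, appears at 14.2 MHz.
23.8 MHz > fs/2 = 15.9 MHz, folds to fs − 23.8 MHz = 8 MHz.
23.8 MHz and 71.6 MHz both map to 8 MHz.

8 MHz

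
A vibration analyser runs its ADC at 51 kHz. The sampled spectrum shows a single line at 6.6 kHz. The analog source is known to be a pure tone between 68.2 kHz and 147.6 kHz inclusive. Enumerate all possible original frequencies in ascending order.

95.4 kHz, 108.6 kHz, 146.4 kHz

Frequencies that alias to 6.6 kHz are k·fs ± 6.6 kHz for integer k ≥ 0.
k=0: 6.6 kHz.
k=1: 44.4 kHz, 57.6 kHz.
k=2: 95.4 kHz, 108.6 kHz.
k=3: 146.4 kHz, 159.6 kHz.
k=4: 197.4 kHz, 210.6 kHz.
Within [68.2 kHz, 147.6 kHz]: 95.4 kHz, 108.6 kHz, 146.4 kHz.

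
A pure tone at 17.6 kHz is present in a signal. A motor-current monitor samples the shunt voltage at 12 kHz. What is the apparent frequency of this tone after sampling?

17.6 kHz mod fs = 5.6 kHz.
5.6 kHz ≤ fs/2 = 6 kHz, appears at 5.6 kHz.

5.6 kHz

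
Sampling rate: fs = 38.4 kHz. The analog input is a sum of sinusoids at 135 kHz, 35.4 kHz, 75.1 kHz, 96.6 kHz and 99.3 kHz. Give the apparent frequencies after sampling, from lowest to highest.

fs/2 = 19.2 kHz.
135 kHz mod fs = 19.8 kHz.
19.8 kHz > fs/2 = 19.2 kHz, folds to fs − 19.8 kHz = 18.6 kHz.
35.4 kHz > fs/2 = 19.2 kHz, folds to fs − 35.4 kHz = 3 kHz.
75.1 kHz mod fs = 36.7 kHz.
36.7 kHz > fs/2 = 19.2 kHz, folds to fs − 36.7 kHz = 1.7 kHz.
96.6 kHz mod fs = 19.8 kHz.
19.8 kHz > fs/2 = 19.2 kHz, folds to fs − 19.8 kHz = 18.6 kHz.
99.3 kHz mod fs = 22.5 kHz.
22.5 kHz > fs/2 = 19.2 kHz, folds to fs − 22.5 kHz = 15.9 kHz.
Distinct values: {1.7 kHz, 3 kHz, 15.9 kHz, 18.6 kHz}.

1.7 kHz, 3 kHz, 15.9 kHz, 18.6 kHz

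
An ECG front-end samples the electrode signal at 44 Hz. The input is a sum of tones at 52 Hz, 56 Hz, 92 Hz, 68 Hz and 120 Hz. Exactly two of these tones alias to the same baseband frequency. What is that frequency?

fs/2 = 22 Hz.
52 Hz mod fs = 8 Hz.
8 Hz ≤ fs/2 = 22 Hz, appears at 8 Hz.
56 Hz mod fs = 12 Hz.
12 Hz ≤ fs/2 = 22 Hz, appears at 12 Hz.
92 Hz mod fs = 4 Hz.
4 Hz ≤ fs/2 = 22 Hz, appears at 4 Hz.
68 Hz mod fs = 24 Hz.
24 Hz > fs/2 = 22 Hz, folds to fs − 24 Hz = 20 Hz.
120 Hz mod fs = 32 Hz.
32 Hz > fs/2 = 22 Hz, folds to fs − 32 Hz = 12 Hz.
56 Hz and 120 Hz both map to 12 Hz.

12 Hz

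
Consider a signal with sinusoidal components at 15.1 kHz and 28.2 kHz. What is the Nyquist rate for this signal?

56.4 kHz

Highest-frequency component: 28.2 kHz.
Nyquist rate = 2 × 28.2 kHz = 56.4 kHz.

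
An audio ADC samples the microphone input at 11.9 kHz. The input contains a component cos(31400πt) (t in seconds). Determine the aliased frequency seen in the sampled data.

ω = 31400π rad/s → f = ω/(2π) = 15700 Hz = 15.7 kHz.
15.7 kHz mod fs = 3.8 kHz.
3.8 kHz ≤ fs/2 = 5.95 kHz, appears at 3.8 kHz.

3.8 kHz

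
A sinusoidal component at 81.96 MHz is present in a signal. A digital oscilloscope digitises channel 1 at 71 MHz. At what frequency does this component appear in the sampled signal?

81.96 MHz mod fs = 10.96 MHz.
10.96 MHz ≤ fs/2 = 35.5 MHz, appears at 10.96 MHz.

10.96 MHz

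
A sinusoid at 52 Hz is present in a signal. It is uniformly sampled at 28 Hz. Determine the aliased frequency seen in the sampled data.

4 Hz

52 Hz mod fs = 24 Hz.
24 Hz > fs/2 = 14 Hz, folds to fs − 24 Hz = 4 Hz.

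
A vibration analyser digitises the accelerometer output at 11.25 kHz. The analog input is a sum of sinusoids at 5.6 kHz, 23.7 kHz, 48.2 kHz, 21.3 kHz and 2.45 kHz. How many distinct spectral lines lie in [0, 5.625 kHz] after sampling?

fs/2 = 5.625 kHz.
5.6 kHz ≤ fs/2 = 5.625 kHz, passes unchanged.
23.7 kHz mod fs = 1.2 kHz.
1.2 kHz ≤ fs/2 = 5.625 kHz, appears at 1.2 kHz.
48.2 kHz mod fs = 3.2 kHz.
3.2 kHz ≤ fs/2 = 5.625 kHz, appears at 3.2 kHz.
21.3 kHz mod fs = 10.05 kHz.
10.05 kHz > fs/2 = 5.625 kHz, folds to fs − 10.05 kHz = 1.2 kHz.
2.45 kHz ≤ fs/2 = 5.625 kHz, passes unchanged.
Distinct values: {1.2 kHz, 2.45 kHz, 3.2 kHz, 5.6 kHz} → 4.

4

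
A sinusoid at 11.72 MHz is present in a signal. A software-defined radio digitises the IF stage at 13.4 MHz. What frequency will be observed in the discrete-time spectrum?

11.72 MHz > fs/2 = 6.7 MHz, folds to fs − 11.72 MHz = 1.68 MHz.

1.68 MHz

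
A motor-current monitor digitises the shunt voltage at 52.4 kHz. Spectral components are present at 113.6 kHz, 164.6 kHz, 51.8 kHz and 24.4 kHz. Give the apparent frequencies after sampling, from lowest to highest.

fs/2 = 26.2 kHz.
113.6 kHz mod fs = 8.8 kHz.
8.8 kHz ≤ fs/2 = 26.2 kHz, appears at 8.8 kHz.
164.6 kHz mod fs = 7.4 kHz.
7.4 kHz ≤ fs/2 = 26.2 kHz, appears at 7.4 kHz.
51.8 kHz > fs/2 = 26.2 kHz, folds to fs − 51.8 kHz = 0.6 kHz.
24.4 kHz ≤ fs/2 = 26.2 kHz, passes unchanged.
Distinct values: {0.6 kHz, 7.4 kHz, 8.8 kHz, 24.4 kHz}.

0.6 kHz, 7.4 kHz, 8.8 kHz, 24.4 kHz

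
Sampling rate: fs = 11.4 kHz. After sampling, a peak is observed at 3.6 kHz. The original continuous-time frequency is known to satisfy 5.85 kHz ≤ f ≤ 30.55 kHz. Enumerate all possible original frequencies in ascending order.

Frequencies that alias to 3.6 kHz are k·fs ± 3.6 kHz for integer k ≥ 0.
k=0: 3.6 kHz.
k=1: 7.8 kHz, 15 kHz.
k=2: 19.2 kHz, 26.4 kHz.
k=3: 30.6 kHz, 37.8 kHz.
Within [5.85 kHz, 30.55 kHz]: 7.8 kHz, 15 kHz, 19.2 kHz, 26.4 kHz.

7.8 kHz, 15 kHz, 19.2 kHz, 26.4 kHz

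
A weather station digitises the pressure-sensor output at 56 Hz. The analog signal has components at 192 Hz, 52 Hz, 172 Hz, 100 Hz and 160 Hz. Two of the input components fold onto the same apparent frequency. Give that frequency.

fs/2 = 28 Hz.
192 Hz mod fs = 24 Hz.
24 Hz ≤ fs/2 = 28 Hz, appears at 24 Hz.
52 Hz > fs/2 = 28 Hz, folds to fs − 52 Hz = 4 Hz.
172 Hz mod fs = 4 Hz.
4 Hz ≤ fs/2 = 28 Hz, appears at 4 Hz.
100 Hz mod fs = 44 Hz.
44 Hz > fs/2 = 28 Hz, folds to fs − 44 Hz = 12 Hz.
160 Hz mod fs = 48 Hz.
48 Hz > fs/2 = 28 Hz, folds to fs − 48 Hz = 8 Hz.
52 Hz and 172 Hz both map to 4 Hz.

4 Hz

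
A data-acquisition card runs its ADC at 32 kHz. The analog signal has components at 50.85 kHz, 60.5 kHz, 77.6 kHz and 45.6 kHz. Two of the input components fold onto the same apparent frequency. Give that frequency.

13.6 kHz

fs/2 = 16 kHz.
50.85 kHz mod fs = 18.85 kHz.
18.85 kHz > fs/2 = 16 kHz, folds to fs − 18.85 kHz = 13.15 kHz.
60.5 kHz mod fs = 28.5 kHz.
28.5 kHz > fs/2 = 16 kHz, folds to fs − 28.5 kHz = 3.5 kHz.
77.6 kHz mod fs = 13.6 kHz.
13.6 kHz ≤ fs/2 = 16 kHz, appears at 13.6 kHz.
45.6 kHz mod fs = 13.6 kHz.
13.6 kHz ≤ fs/2 = 16 kHz, appears at 13.6 kHz.
45.6 kHz and 77.6 kHz both map to 13.6 kHz.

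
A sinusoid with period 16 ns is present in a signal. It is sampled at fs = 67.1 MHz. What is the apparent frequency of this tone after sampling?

4.6 MHz

T = 16 ns → f = 1/T = 62.5 MHz.
62.5 MHz > fs/2 = 33.55 MHz, folds to fs − 62.5 MHz = 4.6 MHz.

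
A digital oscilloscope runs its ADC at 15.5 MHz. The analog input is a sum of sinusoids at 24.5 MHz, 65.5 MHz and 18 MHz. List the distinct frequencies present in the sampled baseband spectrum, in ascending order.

fs/2 = 7.75 MHz.
24.5 MHz mod fs = 9 MHz.
9 MHz > fs/2 = 7.75 MHz, folds to fs − 9 MHz = 6.5 MHz.
65.5 MHz mod fs = 3.5 MHz.
3.5 MHz ≤ fs/2 = 7.75 MHz, appears at 3.5 MHz.
18 MHz mod fs = 2.5 MHz.
2.5 MHz ≤ fs/2 = 7.75 MHz, appears at 2.5 MHz.
Distinct values: {2.5 MHz, 3.5 MHz, 6.5 MHz}.

2.5 MHz, 3.5 MHz, 6.5 MHz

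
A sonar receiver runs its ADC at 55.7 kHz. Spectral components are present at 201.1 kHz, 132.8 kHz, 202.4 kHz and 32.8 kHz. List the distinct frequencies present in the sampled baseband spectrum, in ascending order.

20.4 kHz, 21.4 kHz, 21.7 kHz, 22.9 kHz

fs/2 = 27.85 kHz.
201.1 kHz mod fs = 34 kHz.
34 kHz > fs/2 = 27.85 kHz, folds to fs − 34 kHz = 21.7 kHz.
132.8 kHz mod fs = 21.4 kHz.
21.4 kHz ≤ fs/2 = 27.85 kHz, appears at 21.4 kHz.
202.4 kHz mod fs = 35.3 kHz.
35.3 kHz > fs/2 = 27.85 kHz, folds to fs − 35.3 kHz = 20.4 kHz.
32.8 kHz > fs/2 = 27.85 kHz, folds to fs − 32.8 kHz = 22.9 kHz.
Distinct values: {20.4 kHz, 21.4 kHz, 21.7 kHz, 22.9 kHz}.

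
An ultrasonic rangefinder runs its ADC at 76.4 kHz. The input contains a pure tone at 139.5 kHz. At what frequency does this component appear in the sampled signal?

13.3 kHz

139.5 kHz mod fs = 63.1 kHz.
63.1 kHz > fs/2 = 38.2 kHz, folds to fs − 63.1 kHz = 13.3 kHz.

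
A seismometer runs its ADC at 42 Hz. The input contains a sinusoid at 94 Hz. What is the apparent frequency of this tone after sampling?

10 Hz

94 Hz mod fs = 10 Hz.
10 Hz ≤ fs/2 = 21 Hz, appears at 10 Hz.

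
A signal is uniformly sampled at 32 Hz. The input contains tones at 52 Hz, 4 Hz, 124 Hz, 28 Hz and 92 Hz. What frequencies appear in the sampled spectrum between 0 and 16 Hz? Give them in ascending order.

fs/2 = 16 Hz.
52 Hz mod fs = 20 Hz.
20 Hz > fs/2 = 16 Hz, folds to fs − 20 Hz = 12 Hz.
4 Hz ≤ fs/2 = 16 Hz, passes unchanged.
124 Hz mod fs = 28 Hz.
28 Hz > fs/2 = 16 Hz, folds to fs − 28 Hz = 4 Hz.
28 Hz > fs/2 = 16 Hz, folds to fs − 28 Hz = 4 Hz.
92 Hz mod fs = 28 Hz.
28 Hz > fs/2 = 16 Hz, folds to fs − 28 Hz = 4 Hz.
Distinct values: {4 Hz, 12 Hz}.

4 Hz, 12 Hz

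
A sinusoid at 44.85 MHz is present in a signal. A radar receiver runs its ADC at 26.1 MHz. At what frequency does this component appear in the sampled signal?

44.85 MHz mod fs = 18.75 MHz.
18.75 MHz > fs/2 = 13.05 MHz, folds to fs − 18.75 MHz = 7.35 MHz.

7.35 MHz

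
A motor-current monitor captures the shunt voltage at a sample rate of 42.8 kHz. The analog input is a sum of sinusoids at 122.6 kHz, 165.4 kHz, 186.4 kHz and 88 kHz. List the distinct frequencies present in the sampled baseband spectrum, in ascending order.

fs/2 = 21.4 kHz.
122.6 kHz mod fs = 37 kHz.
37 kHz > fs/2 = 21.4 kHz, folds to fs − 37 kHz = 5.8 kHz.
165.4 kHz mod fs = 37 kHz.
37 kHz > fs/2 = 21.4 kHz, folds to fs − 37 kHz = 5.8 kHz.
186.4 kHz mod fs = 15.2 kHz.
15.2 kHz ≤ fs/2 = 21.4 kHz, appears at 15.2 kHz.
88 kHz mod fs = 2.4 kHz.
2.4 kHz ≤ fs/2 = 21.4 kHz, appears at 2.4 kHz.
Distinct values: {2.4 kHz, 5.8 kHz, 15.2 kHz}.

2.4 kHz, 5.8 kHz, 15.2 kHz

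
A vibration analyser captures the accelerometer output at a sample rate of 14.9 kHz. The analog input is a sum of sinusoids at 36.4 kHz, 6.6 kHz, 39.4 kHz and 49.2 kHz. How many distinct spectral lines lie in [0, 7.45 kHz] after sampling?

fs/2 = 7.45 kHz.
36.4 kHz mod fs = 6.6 kHz.
6.6 kHz ≤ fs/2 = 7.45 kHz, appears at 6.6 kHz.
6.6 kHz ≤ fs/2 = 7.45 kHz, passes unchanged.
39.4 kHz mod fs = 9.6 kHz.
9.6 kHz > fs/2 = 7.45 kHz, folds to fs − 9.6 kHz = 5.3 kHz.
49.2 kHz mod fs = 4.5 kHz.
4.5 kHz ≤ fs/2 = 7.45 kHz, appears at 4.5 kHz.
Distinct values: {4.5 kHz, 5.3 kHz, 6.6 kHz} → 3.

3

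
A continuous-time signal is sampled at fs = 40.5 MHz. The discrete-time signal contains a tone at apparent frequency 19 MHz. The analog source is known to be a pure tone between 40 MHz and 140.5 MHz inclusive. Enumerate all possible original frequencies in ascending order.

Frequencies that alias to 19 MHz are k·fs ± 19 MHz for integer k ≥ 0.
k=0: 19 MHz.
k=1: 21.5 MHz, 59.5 MHz.
k=2: 62 MHz, 100 MHz.
k=3: 102.5 MHz, 140.5 MHz.
k=4: 143 MHz, 181 MHz.
Within [40 MHz, 140.5 MHz]: 59.5 MHz, 62 MHz, 100 MHz, 102.5 MHz, 140.5 MHz.

59.5 MHz, 62 MHz, 100 MHz, 102.5 MHz, 140.5 MHz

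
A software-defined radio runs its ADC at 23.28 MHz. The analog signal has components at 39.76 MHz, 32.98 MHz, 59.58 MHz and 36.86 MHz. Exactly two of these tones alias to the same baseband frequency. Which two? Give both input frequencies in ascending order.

fs/2 = 11.64 MHz.
39.76 MHz mod fs = 16.48 MHz.
16.48 MHz > fs/2 = 11.64 MHz, folds to fs − 16.48 MHz = 6.8 MHz.
32.98 MHz mod fs = 9.7 MHz.
9.7 MHz ≤ fs/2 = 11.64 MHz, appears at 9.7 MHz.
59.58 MHz mod fs = 13.02 MHz.
13.02 MHz > fs/2 = 11.64 MHz, folds to fs − 13.02 MHz = 10.26 MHz.
36.86 MHz mod fs = 13.58 MHz.
13.58 MHz > fs/2 = 11.64 MHz, folds to fs − 13.58 MHz = 9.7 MHz.
32.98 MHz and 36.86 MHz both map to 9.7 MHz.

32.98 MHz, 36.86 MHz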